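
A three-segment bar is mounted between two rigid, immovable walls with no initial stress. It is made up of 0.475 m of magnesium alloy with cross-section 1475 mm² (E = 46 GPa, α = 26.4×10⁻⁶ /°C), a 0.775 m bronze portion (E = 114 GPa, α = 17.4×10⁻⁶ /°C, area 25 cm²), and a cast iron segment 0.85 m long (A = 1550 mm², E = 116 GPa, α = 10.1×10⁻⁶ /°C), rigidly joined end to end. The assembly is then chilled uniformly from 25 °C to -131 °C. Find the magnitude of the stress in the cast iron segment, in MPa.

σ ≈ 241 MPa (tensile)

Free thermal contraction of the whole bar: Σ αᵢΔT Lᵢ = 26.4×10⁻⁶×156×475 + 17.4×10⁻⁶×156×775 + 10.1×10⁻⁶×156×850 = 5.399 mm.
The rigid supports impose zero overall length change; the single axial force P common to all segments must satisfy P Σ Lᵢ/(AᵢEᵢ) = δ_free.
Σ Lᵢ/(AᵢEᵢ) = 475/(1475×46×10³) + 775/(2500×114×10³) + 850/(1550×116×10³) = 1.445×10⁻⁵ mm/N.
P = 5.399 / 1.445×10⁻⁵ = 373700 N = 373.7 kN, tensile.
σ_{cast iron} = P / A = 373700 / 1550 = 241.1 MPa.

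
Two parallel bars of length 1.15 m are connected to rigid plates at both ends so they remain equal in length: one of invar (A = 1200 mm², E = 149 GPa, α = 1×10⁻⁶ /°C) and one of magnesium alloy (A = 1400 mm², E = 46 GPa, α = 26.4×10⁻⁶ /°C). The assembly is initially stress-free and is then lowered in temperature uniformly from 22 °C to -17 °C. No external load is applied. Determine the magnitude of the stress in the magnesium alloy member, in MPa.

σ ≈ 33.5 MPa (tensile)

The magnesium alloy has the larger α, so on cooling it would change length more than the invar if both were free. The rigid plates force a common final length, so the magnesium alloy is put into tension and the invar into compression, with equal and opposite forces P (no external load).
Equating the net (thermal + elastic) strains gives |α₁ − α₂|·ΔT = P·[1/(A₁E₁) + 1/(A₂E₂)].
|α₁ − α₂|·ΔT = 25.4×10⁻⁶ × 39 = 0.0009906.
1/(A₁E₁) + 1/(A₂E₂) = 1/(1200×149×10³) + 1/(1400×46×10³) = 2.112×10⁻⁸ N⁻¹.
P = 0.0009906 / 2.112×10⁻⁸ = 46900 N = 46.9 kN.
σ_{magnesium alloy} = P/A₂ = 46900/1400 = 33.5 MPa, tensile.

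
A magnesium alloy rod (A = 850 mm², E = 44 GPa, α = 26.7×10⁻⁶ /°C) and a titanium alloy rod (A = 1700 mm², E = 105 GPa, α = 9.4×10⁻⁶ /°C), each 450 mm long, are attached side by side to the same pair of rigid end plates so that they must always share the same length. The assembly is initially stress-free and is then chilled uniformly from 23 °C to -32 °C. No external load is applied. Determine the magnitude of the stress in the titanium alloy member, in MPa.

σ ≈ 17.3 MPa (compressive)

Both members must finish at the same length. With the larger α, the magnesium alloy tends to over-contract; the plates restrain it, putting the magnesium alloy in tension and the titanium alloy in compression. With no external load the two internal forces are equal and opposite, magnitude P.
Setting the final lengths equal and cancelling L: (α₁ − α₂)ΔT = P/(A₁E₁) + P/(A₂E₂).
|α₁ − α₂|·ΔT = 17.3×10⁻⁶ × 55 = 0.0009515.
1/(A₁E₁) + 1/(A₂E₂) = 1/(850×44×10³) + 1/(1700×105×10³) = 3.234×10⁻⁸ N⁻¹.
So P = 0.0009515 / 3.234×10⁻⁸ = 29.42 kN.
σ_{titanium alloy} = P/A₂ = 29420/1700 = 17.31 MPa, compressive.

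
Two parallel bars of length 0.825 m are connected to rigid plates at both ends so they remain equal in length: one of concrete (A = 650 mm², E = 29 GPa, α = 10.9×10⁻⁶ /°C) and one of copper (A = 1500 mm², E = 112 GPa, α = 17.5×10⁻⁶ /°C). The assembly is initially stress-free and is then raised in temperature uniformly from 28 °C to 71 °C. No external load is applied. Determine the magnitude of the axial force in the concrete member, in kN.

P ≈ 4.81 kN (tensile in the concrete)

The copper has the larger α, so on heating it would change length more than the concrete if both were free. The rigid plates force a common final length, so the copper is put into compression and the concrete into tension, with equal and opposite forces P (no external load).
Compatibility of the two members (thermal + elastic change equal): (α₁ − α₂)ΔT = P·[1/(A₁E₁) + 1/(A₂E₂)].
|α₁ − α₂|·ΔT = 6.6×10⁻⁶ × 43 = 0.0002838.
1/(A₁E₁) + 1/(A₂E₂) = 1/(650×29×10³) + 1/(1500×112×10³) = 5.9×10⁻⁸ N⁻¹.
So P = 0.0002838 / 5.9×10⁻⁸ = 4.81 kN.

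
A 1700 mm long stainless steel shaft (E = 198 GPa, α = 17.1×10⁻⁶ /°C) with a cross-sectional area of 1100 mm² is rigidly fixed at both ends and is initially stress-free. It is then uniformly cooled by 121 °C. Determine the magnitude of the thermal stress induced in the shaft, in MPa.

Because both ends are immovable the net strain is zero, and the suppressed thermal strain is αΔT = 17.1×10⁻⁶ × 121 = 2069.1×10⁻⁶.
The stress required to suppress this strain is σ = Eε = 198×10³ × 2069.1×10⁻⁶ = 409.7 MPa, tensile since the shaft is trying to contract.

σ ≈ 410 MPa (tensile)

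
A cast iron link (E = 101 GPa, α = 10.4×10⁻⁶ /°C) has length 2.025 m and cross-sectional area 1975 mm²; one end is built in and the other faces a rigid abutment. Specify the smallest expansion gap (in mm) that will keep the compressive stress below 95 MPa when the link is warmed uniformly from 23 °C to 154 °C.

With no wall the link would lengthen by αΔT L = 10.4×10⁻⁶ × 131 × 2025 = 2.759 mm.
A stress of 95 MPa corresponds to the wall pushing the link back by σL/E = 95×2025/(101×10³) = 1.905 mm.
The gap must absorb the remainder: g_min = 2.759 − 1.905 = 0.8542 mm.

g ≈ 0.854 mm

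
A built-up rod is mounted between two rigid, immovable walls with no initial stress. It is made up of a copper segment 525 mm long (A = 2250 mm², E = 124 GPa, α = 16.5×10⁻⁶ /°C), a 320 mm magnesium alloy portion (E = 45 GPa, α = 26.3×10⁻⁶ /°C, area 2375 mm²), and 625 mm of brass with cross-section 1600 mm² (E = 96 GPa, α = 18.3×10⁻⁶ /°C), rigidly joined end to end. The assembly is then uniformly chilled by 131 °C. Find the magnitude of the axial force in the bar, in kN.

P ≈ 418 kN (tensile)

Free thermal contraction of the whole bar: Σ αᵢΔT Lᵢ = 16.5×10⁻⁶×131×525 + 26.3×10⁻⁶×131×320 + 18.3×10⁻⁶×131×625 = 3.736 mm.
Since the ends are fixed, an axial force P builds up, equal in every segment, with P · Σ Lᵢ/(AᵢEᵢ) = δ_free.
Σ Lᵢ/(AᵢEᵢ) = 525/(2250×124×10³) + 320/(2375×45×10³) + 625/(1600×96×10³) = 8.945×10⁻⁶ mm/N.
So P = 3.736 / 8.945×10⁻⁶ = 417.6 kN, tensile.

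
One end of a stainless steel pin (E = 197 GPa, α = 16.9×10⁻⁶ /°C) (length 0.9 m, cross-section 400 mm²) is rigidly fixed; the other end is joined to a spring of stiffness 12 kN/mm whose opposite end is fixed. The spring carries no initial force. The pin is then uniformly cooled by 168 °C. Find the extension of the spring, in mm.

If the spring were absent the pin would shorten by αΔT L = 16.9×10⁻⁶ × 168 × 900 = 2.555 mm.
Let P be the tensile force in the spring. The pin extends elastically by PL/(AE) and the spring stretches by P/k; together these equal δ_free.
P [ L/(AE) + 1/k ] = δ_free → P [ 900/(400×197×10³) + 1/(12×10³) ] = 2.555.
P = 2.555 / 9.475×10⁻⁵ = 26970 N.
Spring extension = P/k = 26970/(12×10³) = 2.247 mm.

δ ≈ 2.25 mm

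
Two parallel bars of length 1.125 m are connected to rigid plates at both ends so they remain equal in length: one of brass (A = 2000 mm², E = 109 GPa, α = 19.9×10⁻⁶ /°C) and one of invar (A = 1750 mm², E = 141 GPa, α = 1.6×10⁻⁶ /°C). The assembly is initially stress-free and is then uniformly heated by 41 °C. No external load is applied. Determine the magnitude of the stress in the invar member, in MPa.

Both members must finish at the same length. With the larger α, the brass tends to over-expand; the plates restrain it, putting the brass in compression and the invar in tension. With no external load the two internal forces are equal and opposite, magnitude P.
Compatibility of the two members (thermal + elastic change equal): (α₁ − α₂)ΔT = P·[1/(A₁E₁) + 1/(A₂E₂)].
|α₁ − α₂|·ΔT = 18.3×10⁻⁶ × 41 = 0.0007503.
1/(A₁E₁) + 1/(A₂E₂) = 1/(2000×109×10³) + 1/(1750×141×10³) = 8.64×10⁻⁹ N⁻¹.
So P = 0.0007503 / 8.64×10⁻⁹ = 86.84 kN.
σ_{invar} = P/A₂ = 86840/1750 = 49.62 MPa, tensile.

σ ≈ 49.6 MPa (tensile)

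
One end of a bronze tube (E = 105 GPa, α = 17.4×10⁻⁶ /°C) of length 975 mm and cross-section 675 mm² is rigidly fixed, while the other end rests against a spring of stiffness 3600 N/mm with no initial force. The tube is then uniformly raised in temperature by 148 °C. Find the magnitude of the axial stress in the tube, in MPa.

The unrestrained thermal change is αΔT L = 17.4×10⁻⁶ × 148 × 975 = 2.511 mm.
Let P be the compressive force at the spring. The tube shortens elastically by PL/(AE) and the spring compresses by P/k; together these equal δ_free.
P [ L/(AE) + 1/k ] = δ_free → P [ 975/(675×105×10³) + 1/(3600) ] = 2.511.
P = 2.511 / 0.0002915 = 8612 N.
σ = P/A = 8612/675 = 12.76 MPa.

σ ≈ 12.8 MPa (compressive)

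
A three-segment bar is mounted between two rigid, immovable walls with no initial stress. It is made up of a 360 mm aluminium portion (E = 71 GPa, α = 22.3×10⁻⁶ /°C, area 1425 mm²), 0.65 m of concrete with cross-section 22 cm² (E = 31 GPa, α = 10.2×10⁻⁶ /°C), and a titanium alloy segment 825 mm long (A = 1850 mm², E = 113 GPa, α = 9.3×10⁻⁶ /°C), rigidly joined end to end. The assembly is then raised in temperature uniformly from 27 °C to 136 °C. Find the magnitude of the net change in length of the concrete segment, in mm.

Free thermal expansion of the whole bar: Σ αᵢΔT Lᵢ = 22.3×10⁻⁶×109×360 + 10.2×10⁻⁶×109×650 + 9.3×10⁻⁶×109×825 = 2.434 mm.
Since the ends are fixed, an axial force P builds up, equal in every segment, with P · Σ Lᵢ/(AᵢEᵢ) = δ_free.
Σ Lᵢ/(AᵢEᵢ) = 360/(1425×71×10³) + 650/(2200×31×10³) + 825/(1850×113×10³) = 1.704×10⁻⁵ mm/N.
P = 2.434 / 1.704×10⁻⁵ = 142900 N = 142.9 kN, compressive.
For the concrete segment, free thermal change = 10.2×10⁻⁶×109×650 = 0.7227 mm and elastic change from P = 142900×650/(2200×31×10³) = 1.362 mm; these oppose, so the net change is 0.639 mm (segment shortens).

|ΔL| ≈ 0.639 mm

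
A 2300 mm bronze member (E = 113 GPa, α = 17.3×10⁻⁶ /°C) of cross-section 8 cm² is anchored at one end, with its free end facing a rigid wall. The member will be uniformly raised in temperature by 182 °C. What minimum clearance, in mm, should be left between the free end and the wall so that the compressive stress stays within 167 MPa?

g ≈ 3.84 mm

With no wall the member would lengthen by αΔT L = 17.3×10⁻⁶ × 182 × 2300 = 7.242 mm.
At the allowable stress the elastic shortening the wall may impose is σL/E = 167 × 2300 / (113×10³) = 3.399 mm.
The gap must absorb the remainder: g_min = 7.242 − 3.399 = 3.843 mm.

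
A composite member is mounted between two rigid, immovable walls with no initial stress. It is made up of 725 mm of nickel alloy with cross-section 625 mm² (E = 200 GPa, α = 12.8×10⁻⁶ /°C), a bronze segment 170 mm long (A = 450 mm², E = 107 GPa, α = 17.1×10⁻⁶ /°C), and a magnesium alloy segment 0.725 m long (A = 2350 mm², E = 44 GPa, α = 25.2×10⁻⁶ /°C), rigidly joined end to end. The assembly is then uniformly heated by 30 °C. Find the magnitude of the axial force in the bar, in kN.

P ≈ 55.9 kN (compressive)

If the supports were absent, the total length change would be Σ αᵢΔT Lᵢ = 12.8×10⁻⁶×30×725 + 17.1×10⁻⁶×30×170 + 25.2×10⁻⁶×30×725 = 0.9137 mm.
Since the ends are fixed, an axial force P builds up, equal in every segment, with P · Σ Lᵢ/(AᵢEᵢ) = δ_free.
Σ Lᵢ/(AᵢEᵢ) = 725/(625×200×10³) + 170/(450×107×10³) + 725/(2350×44×10³) = 1.634×10⁻⁵ mm/N.
So P = 0.9137 / 1.634×10⁻⁵ = 55.91 kN, compressive.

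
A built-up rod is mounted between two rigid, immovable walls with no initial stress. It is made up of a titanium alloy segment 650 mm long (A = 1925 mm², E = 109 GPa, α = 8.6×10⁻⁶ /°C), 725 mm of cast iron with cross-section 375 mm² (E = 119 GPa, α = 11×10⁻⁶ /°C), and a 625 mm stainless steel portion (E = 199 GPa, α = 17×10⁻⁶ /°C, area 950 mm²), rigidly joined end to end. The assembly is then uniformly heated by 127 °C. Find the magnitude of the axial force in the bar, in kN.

P ≈ 136 kN (compressive)

If the supports were absent, the total length change would be Σ αᵢΔT Lᵢ = 8.6×10⁻⁶×127×650 + 11×10⁻⁶×127×725 + 17×10⁻⁶×127×625 = 3.072 mm.
The rigid supports impose zero overall length change; the single axial force P common to all segments must satisfy P Σ Lᵢ/(AᵢEᵢ) = δ_free.
The series flexibility is Σ Lᵢ/(AᵢEᵢ) = 650/(1925×109×10³) + 725/(375×119×10³) + 625/(950×199×10³) = 2.265×10⁻⁵ mm/N.
P = 3.072 / 2.265×10⁻⁵ = 135600 N = 135.6 kN, compressive.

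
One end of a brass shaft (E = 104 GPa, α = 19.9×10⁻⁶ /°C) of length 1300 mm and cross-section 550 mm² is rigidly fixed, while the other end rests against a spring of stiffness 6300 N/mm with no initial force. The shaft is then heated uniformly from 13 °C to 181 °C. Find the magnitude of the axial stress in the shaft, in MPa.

σ ≈ 43.5 MPa (compressive)

If the spring were absent the shaft would lengthen by αΔT L = 19.9×10⁻⁶ × 168 × 1300 = 4.346 mm.
With a force P in the spring, the elastic change of the shaft is PL/(AE) and that of the spring is P/k; compatibility requires their sum to equal δ_free.
P [ L/(AE) + 1/k ] = δ_free → P [ 1300/(550×104×10³) + 1/(6300) ] = 4.346.
P = 4.346 / 0.0001815 = 23950 N.
σ = P/A = 23950/550 = 43.55 MPa.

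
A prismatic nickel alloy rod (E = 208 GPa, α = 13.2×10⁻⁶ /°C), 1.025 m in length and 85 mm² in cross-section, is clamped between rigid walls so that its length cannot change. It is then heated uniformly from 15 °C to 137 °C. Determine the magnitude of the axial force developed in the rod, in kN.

With zero net strain, σ = E·αΔT = 208 GPa × 13.2×10⁻⁶ × 122 = 335 MPa.
Axial force P = σA = 335 × 85 = 28470 N = 28.47 kN, compressive.

P ≈ 28.5 kN (compressive)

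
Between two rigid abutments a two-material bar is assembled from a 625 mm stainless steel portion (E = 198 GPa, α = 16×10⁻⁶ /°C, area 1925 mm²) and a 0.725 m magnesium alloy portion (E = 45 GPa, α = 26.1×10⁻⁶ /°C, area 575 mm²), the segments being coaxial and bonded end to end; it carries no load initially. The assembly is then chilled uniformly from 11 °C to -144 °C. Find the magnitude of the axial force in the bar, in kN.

P ≈ 151 kN (tensile)

With the walls removed the bar would change length by δ_free = Σ αᵢΔT Lᵢ = 16×10⁻⁶×155×625 + 26.1×10⁻⁶×155×725 = 4.483 mm.
The rigid supports impose zero overall length change; the single axial force P common to all segments must satisfy P Σ Lᵢ/(AᵢEᵢ) = δ_free.
The series flexibility is Σ Lᵢ/(AᵢEᵢ) = 625/(1925×198×10³) + 725/(575×45×10³) = 2.966×10⁻⁵ mm/N.
P = 4.483 / 2.966×10⁻⁵ = 151200 N = 151.2 kN, tensile.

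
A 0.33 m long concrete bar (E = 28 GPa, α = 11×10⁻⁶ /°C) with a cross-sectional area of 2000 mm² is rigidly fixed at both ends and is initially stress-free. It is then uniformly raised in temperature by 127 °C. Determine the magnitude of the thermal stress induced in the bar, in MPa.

σ ≈ 39.1 MPa (compressive)

With length fixed, the mechanical strain must cancel the thermal strain αΔT = 11×10⁻⁶ × 127 = 1397×10⁻⁶.
σ = EαΔT = 28×10³ × 11×10⁻⁶ × 127 = 39.12 MPa (compressive; the bar is trying to expand).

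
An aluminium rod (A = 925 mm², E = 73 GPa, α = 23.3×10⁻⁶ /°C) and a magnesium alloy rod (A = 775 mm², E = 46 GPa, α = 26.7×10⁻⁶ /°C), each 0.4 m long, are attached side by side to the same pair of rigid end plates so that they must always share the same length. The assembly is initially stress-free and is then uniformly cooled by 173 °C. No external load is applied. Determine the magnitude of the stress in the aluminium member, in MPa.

Equilibrium of a rigid end plate with no external load gives equal and opposite internal forces ±P in the two members. Since α_{magnesium alloy} > α_{aluminium}, cooling drives the magnesium alloy into tension and the aluminium into compression.
Setting the final lengths equal and cancelling L: (α₁ − α₂)ΔT = P/(A₁E₁) + P/(A₂E₂).
|α₁ − α₂|·ΔT = 3.4×10⁻⁶ × 173 = 0.0005882.
1/(A₁E₁) + 1/(A₂E₂) = 1/(925×73×10³) + 1/(775×46×10³) = 4.286×10⁻⁸ N⁻¹.
So P = 0.0005882 / 4.286×10⁻⁸ = 13.72 kN.
σ_{aluminium} = P/A₁ = 13720/925 = 14.84 MPa, compressive.

σ ≈ 14.8 MPa (compressive)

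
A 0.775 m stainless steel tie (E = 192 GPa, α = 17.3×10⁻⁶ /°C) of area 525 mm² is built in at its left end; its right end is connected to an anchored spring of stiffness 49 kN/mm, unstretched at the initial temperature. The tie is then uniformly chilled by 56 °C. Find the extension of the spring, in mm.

The unrestrained thermal change is αΔT L = 17.3×10⁻⁶ × 56 × 775 = 0.7508 mm.
With a force P in the spring, the elastic change of the tie is PL/(AE) and that of the spring is P/k; compatibility requires their sum to equal δ_free.
So P = δ_free / [L/(AE) + 1/k] = 0.7508 / [ 775/(525×192×10³) + 1/(49×10³) ].
P = 0.7508 / 2.81×10⁻⁵ = 26720 N.
Spring extension = P/k = 26720/(49×10³) = 0.5454 mm.

δ ≈ 0.545 mm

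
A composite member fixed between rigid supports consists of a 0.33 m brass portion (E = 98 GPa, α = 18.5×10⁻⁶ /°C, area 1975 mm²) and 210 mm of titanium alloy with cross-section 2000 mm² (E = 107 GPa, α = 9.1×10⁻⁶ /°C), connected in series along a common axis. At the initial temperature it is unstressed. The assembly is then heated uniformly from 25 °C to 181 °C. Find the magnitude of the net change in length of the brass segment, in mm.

Free thermal expansion of the whole bar: Σ αᵢΔT Lᵢ = 18.5×10⁻⁶×156×330 + 9.1×10⁻⁶×156×210 = 1.25 mm.
Since the ends are fixed, an axial force P builds up, equal in every segment, with P · Σ Lᵢ/(AᵢEᵢ) = δ_free.
The series flexibility is Σ Lᵢ/(AᵢEᵢ) = 330/(1975×98×10³) + 210/(2000×107×10³) = 2.686×10⁻⁶ mm/N.
P = 1.25 / 2.686×10⁻⁶ = 465500 N = 465.5 kN, compressive.
For the brass segment, free thermal change = 18.5×10⁻⁶×156×330 = 0.9524 mm and elastic change from P = 465500×330/(1975×98×10³) = 0.7937 mm; these oppose, so the net change is 0.159 mm (segment lengthens).

|ΔL| ≈ 0.159 mm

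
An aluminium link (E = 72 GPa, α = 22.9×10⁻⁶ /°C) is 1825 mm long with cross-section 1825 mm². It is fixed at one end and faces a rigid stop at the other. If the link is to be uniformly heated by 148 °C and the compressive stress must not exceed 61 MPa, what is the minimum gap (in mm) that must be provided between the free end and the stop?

g ≈ 4.64 mm

With no wall the link would lengthen by αΔT L = 22.9×10⁻⁶ × 148 × 1825 = 6.185 mm.
At the allowable stress the elastic shortening the wall may impose is σL/E = 61 × 1825 / (72×10³) = 1.546 mm.
So the gap has to take up the difference, g_min = δ_free − σL/E = 6.185 − 1.546 = 4.639 mm.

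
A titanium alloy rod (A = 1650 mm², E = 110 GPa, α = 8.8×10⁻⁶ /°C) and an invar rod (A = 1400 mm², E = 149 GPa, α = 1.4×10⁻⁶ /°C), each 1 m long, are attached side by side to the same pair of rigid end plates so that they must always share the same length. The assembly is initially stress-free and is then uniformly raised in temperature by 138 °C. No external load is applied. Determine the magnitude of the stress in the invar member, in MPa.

σ ≈ 70.8 MPa (tensile)

The titanium alloy has the larger α, so on heating it would change length more than the invar if both were free. The rigid plates force a common final length, so the titanium alloy is put into compression and the invar into tension, with equal and opposite forces P (no external load).
Equating the net (thermal + elastic) strains gives |α₁ − α₂|·ΔT = P·[1/(A₁E₁) + 1/(A₂E₂)].
|α₁ − α₂|·ΔT = 7.4×10⁻⁶ × 138 = 0.001021.
1/(A₁E₁) + 1/(A₂E₂) = 1/(1650×110×10³) + 1/(1400×149×10³) = 1.03×10⁻⁸ N⁻¹.
So P = 0.001021 / 1.03×10⁻⁸ = 99.11 kN.
σ_{invar} = P/A₂ = 99110/1400 = 70.79 MPa, tensile.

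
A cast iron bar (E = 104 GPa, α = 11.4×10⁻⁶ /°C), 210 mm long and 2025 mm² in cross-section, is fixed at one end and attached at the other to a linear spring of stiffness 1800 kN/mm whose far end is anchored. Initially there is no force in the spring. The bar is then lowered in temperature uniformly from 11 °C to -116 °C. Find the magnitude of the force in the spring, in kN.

Free thermal contraction: δ_free = αΔT L = 11.4×10⁻⁶ × 127 × 210 = 0.304 mm.
Let P be the tensile force in the spring. The bar extends elastically by PL/(AE) and the spring stretches by P/k; together these equal δ_free.
So P = δ_free / [L/(AE) + 1/k] = 0.304 / [ 210/(2025×104×10³) + 1/(1800×10³) ].
P = 0.304 / 1.553×10⁻⁶ = 195800 N.

P ≈ 196 kN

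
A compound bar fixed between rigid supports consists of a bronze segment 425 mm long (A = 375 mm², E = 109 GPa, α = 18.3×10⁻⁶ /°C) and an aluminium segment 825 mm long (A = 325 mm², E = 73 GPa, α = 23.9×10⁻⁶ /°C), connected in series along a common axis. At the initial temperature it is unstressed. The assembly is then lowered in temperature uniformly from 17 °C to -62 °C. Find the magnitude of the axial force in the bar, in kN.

P ≈ 48.1 kN (tensile)

Free thermal contraction of the whole bar: Σ αᵢΔT Lᵢ = 18.3×10⁻⁶×79×425 + 23.9×10⁻⁶×79×825 = 2.172 mm.
Since the ends are fixed, an axial force P builds up, equal in every segment, with P · Σ Lᵢ/(AᵢEᵢ) = δ_free.
Σ Lᵢ/(AᵢEᵢ) = 425/(375×109×10³) + 825/(325×73×10³) = 4.517×10⁻⁵ mm/N.
So P = 2.172 / 4.517×10⁻⁵ = 48.09 kN, tensile.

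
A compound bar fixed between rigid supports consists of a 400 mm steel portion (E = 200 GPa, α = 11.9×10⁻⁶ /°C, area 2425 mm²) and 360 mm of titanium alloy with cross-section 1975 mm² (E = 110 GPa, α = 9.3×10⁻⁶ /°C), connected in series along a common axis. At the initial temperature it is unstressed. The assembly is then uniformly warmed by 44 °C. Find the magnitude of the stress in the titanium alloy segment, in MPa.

σ ≈ 72.8 MPa (compressive)

Free thermal expansion of the whole bar: Σ αᵢΔT Lᵢ = 11.9×10⁻⁶×44×400 + 9.3×10⁻⁶×44×360 = 0.3568 mm.
Since the ends are fixed, an axial force P builds up, equal in every segment, with P · Σ Lᵢ/(AᵢEᵢ) = δ_free.
Σ Lᵢ/(AᵢEᵢ) = 400/(2425×200×10³) + 360/(1975×110×10³) = 2.482×10⁻⁶ mm/N.
P = 0.3568 / 2.482×10⁻⁶ = 143700 N = 143.7 kN, compressive.
σ_{titanium alloy} = P / A = 143700 / 1975 = 72.78 MPa.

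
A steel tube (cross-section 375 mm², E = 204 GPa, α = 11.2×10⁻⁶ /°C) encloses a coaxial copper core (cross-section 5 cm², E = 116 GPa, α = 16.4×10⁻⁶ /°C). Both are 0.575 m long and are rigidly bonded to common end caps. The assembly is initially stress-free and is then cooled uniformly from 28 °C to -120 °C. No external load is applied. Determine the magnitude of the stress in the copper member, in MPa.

σ ≈ 50.8 MPa (tensile)

Equilibrium of a rigid end plate with no external load gives equal and opposite internal forces ±P in the two members. Since α_{copper} > α_{steel}, cooling drives the copper into tension and the steel into compression.
Equating the net (thermal + elastic) strains gives |α₁ − α₂|·ΔT = P·[1/(A₁E₁) + 1/(A₂E₂)].
|α₁ − α₂|·ΔT = 5.2×10⁻⁶ × 148 = 0.0007696.
1/(A₁E₁) + 1/(A₂E₂) = 1/(375×204×10³) + 1/(500×116×10³) = 3.031×10⁻⁸ N⁻¹.
So P = 0.0007696 / 3.031×10⁻⁸ = 25.39 kN.
σ_{copper} = P/A₂ = 25390/500 = 50.78 MPa, tensile.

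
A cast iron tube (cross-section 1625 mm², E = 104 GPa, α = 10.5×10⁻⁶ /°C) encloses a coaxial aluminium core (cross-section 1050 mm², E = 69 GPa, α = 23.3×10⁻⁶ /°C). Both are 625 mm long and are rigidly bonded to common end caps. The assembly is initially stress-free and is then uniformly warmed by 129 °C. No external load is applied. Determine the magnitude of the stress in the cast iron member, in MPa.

Both members must finish at the same length. With the larger α, the aluminium tends to over-expand; the plates restrain it, putting the aluminium in compression and the cast iron in tension. With no external load the two internal forces are equal and opposite, magnitude P.
Compatibility of the two members (thermal + elastic change equal): (α₁ − α₂)ΔT = P·[1/(A₁E₁) + 1/(A₂E₂)].
|α₁ − α₂|·ΔT = 12.8×10⁻⁶ × 129 = 0.001651.
1/(A₁E₁) + 1/(A₂E₂) = 1/(1625×104×10³) + 1/(1050×69×10³) = 1.972×10⁻⁸ N⁻¹.
So P = 0.001651 / 1.972×10⁻⁸ = 83.73 kN.
σ_{cast iron} = P/A₁ = 83730/1625 = 51.53 MPa, tensile.

σ ≈ 51.5 MPa (tensile)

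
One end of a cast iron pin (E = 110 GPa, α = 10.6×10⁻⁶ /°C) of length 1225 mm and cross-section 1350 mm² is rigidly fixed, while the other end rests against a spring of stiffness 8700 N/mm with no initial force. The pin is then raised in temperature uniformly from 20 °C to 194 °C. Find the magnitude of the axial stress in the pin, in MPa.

σ ≈ 13.6 MPa (compressive)

The unrestrained thermal change is αΔT L = 10.6×10⁻⁶ × 174 × 1225 = 2.259 mm.
With a force P in the spring, the elastic change of the pin is PL/(AE) and that of the spring is P/k; compatibility requires their sum to equal δ_free.
P [ L/(AE) + 1/k ] = δ_free → P [ 1225/(1350×110×10³) + 1/(8700) ] = 2.259.
P = 2.259 / 0.0001232 = 18340 N.
σ = P/A = 18340/1350 = 13.59 MPa.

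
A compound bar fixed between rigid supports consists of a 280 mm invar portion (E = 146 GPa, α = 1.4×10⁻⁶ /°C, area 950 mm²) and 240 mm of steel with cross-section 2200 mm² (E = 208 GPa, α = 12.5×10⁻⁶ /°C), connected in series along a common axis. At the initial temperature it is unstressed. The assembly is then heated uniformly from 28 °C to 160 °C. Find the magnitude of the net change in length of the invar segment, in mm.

|ΔL| ≈ 0.304 mm

If the supports were absent, the total length change would be Σ αᵢΔT Lᵢ = 1.4×10⁻⁶×132×280 + 12.5×10⁻⁶×132×240 = 0.4477 mm.
The rigid supports impose zero overall length change; the single axial force P common to all segments must satisfy P Σ Lᵢ/(AᵢEᵢ) = δ_free.
The series flexibility is Σ Lᵢ/(AᵢEᵢ) = 280/(950×146×10³) + 240/(2200×208×10³) = 2.543×10⁻⁶ mm/N.
P = 0.4477 / 2.543×10⁻⁶ = 176100 N = 176.1 kN, compressive.
For the invar segment, free thermal change = 1.4×10⁻⁶×132×280 = 0.05174 mm and elastic change from P = 176100×280/(950×146×10³) = 0.3554 mm; these oppose, so the net change is 0.304 mm (segment shortens).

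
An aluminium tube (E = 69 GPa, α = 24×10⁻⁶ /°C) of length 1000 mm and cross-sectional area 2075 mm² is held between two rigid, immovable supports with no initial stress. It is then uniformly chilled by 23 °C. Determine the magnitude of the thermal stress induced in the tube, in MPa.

σ ≈ 38.1 MPa (tensile)

The supports are rigid, so the total axial strain is zero. The restrained thermal strain is ε = αΔT = 24×10⁻⁶ × 23 = 552×10⁻⁶.
σ = EαΔT = 69×10³ × 24×10⁻⁶ × 23 = 38.09 MPa (tensile; the tube is trying to contract).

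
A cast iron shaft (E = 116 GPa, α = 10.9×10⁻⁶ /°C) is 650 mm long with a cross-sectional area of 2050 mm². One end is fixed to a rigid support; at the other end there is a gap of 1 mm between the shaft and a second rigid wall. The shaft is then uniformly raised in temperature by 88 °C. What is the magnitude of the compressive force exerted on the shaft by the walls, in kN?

Unrestrained expansion: δ_free = αΔT L = 10.9×10⁻⁶ × 88 × 650 = 0.6235 mm.
This is smaller than the 1 mm clearance, so the shaft expands freely without reaching the stop — the stress is zero.

P ≈ 0 kN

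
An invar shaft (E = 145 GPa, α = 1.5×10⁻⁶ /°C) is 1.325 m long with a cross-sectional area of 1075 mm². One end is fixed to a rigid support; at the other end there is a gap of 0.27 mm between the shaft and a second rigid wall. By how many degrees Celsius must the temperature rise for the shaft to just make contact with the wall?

ΔT ≈ 136 °C

The gap closes when αΔT L = 0.27 mm, since the shaft is still unstressed at that instant.
So ΔT = g/(αL) = 0.27/(1.5×10⁻⁶ × 1325) = 135.8 °C.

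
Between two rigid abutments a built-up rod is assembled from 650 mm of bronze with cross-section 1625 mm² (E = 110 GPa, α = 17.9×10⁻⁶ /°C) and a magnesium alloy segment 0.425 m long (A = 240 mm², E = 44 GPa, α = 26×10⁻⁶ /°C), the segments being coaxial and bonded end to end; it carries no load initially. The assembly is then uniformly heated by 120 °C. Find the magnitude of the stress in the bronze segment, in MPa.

σ ≈ 38.2 MPa (compressive)

With the walls removed the bar would change length by δ_free = Σ αᵢΔT Lᵢ = 17.9×10⁻⁶×120×650 + 26×10⁻⁶×120×425 = 2.722 mm.
Since the ends are fixed, an axial force P builds up, equal in every segment, with P · Σ Lᵢ/(AᵢEᵢ) = δ_free.
The series flexibility is Σ Lᵢ/(AᵢEᵢ) = 650/(1625×110×10³) + 425/(240×44×10³) = 4.388×10⁻⁵ mm/N.
So P = 2.722 / 4.388×10⁻⁵ = 62.03 kN, compressive.
σ_{bronze} = P / A = 62030 / 1625 = 38.17 MPa.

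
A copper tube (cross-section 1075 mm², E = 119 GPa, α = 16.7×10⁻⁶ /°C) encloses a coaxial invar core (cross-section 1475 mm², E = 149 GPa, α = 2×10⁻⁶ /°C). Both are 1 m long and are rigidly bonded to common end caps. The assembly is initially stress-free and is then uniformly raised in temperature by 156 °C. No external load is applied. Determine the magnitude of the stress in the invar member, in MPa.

Equilibrium of a rigid end plate with no external load gives equal and opposite internal forces ±P in the two members. Since α_{copper} > α_{invar}, heating drives the copper into compression and the invar into tension.
Setting the final lengths equal and cancelling L: (α₁ − α₂)ΔT = P/(A₁E₁) + P/(A₂E₂).
|α₁ − α₂|·ΔT = 14.7×10⁻⁶ × 156 = 0.002293.
1/(A₁E₁) + 1/(A₂E₂) = 1/(1075×119×10³) + 1/(1475×149×10³) = 1.237×10⁻⁸ N⁻¹.
So P = 0.002293 / 1.237×10⁻⁸ = 185.4 kN.
σ_{invar} = P/A₂ = 185400/1475 = 125.7 MPa, tensile.

σ ≈ 126 MPa (tensile)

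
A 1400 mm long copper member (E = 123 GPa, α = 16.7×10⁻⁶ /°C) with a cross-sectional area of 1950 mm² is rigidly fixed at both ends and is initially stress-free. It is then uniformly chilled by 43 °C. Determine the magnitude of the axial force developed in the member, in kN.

The ends cannot move, so σ = EαΔT = 123×10³ × 16.7×10⁻⁶ × 43 = 88.33 MPa.
P = AEαΔT = 1950 × 123×10³ × 16.7×10⁻⁶ × 43 = 172.2 kN (tensile).

P ≈ 172 kN (tensile)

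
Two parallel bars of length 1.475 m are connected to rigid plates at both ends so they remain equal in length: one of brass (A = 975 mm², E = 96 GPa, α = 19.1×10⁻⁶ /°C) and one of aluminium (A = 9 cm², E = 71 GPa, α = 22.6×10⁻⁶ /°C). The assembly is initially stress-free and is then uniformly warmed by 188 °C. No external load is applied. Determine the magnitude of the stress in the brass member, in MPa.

σ ≈ 25.6 MPa (tensile)

Both members must finish at the same length. With the larger α, the aluminium tends to over-expand; the plates restrain it, putting the aluminium in compression and the brass in tension. With no external load the two internal forces are equal and opposite, magnitude P.
Compatibility of the two members (thermal + elastic change equal): (α₁ − α₂)ΔT = P·[1/(A₁E₁) + 1/(A₂E₂)].
|α₁ − α₂|·ΔT = 3.5×10⁻⁶ × 188 = 0.000658.
1/(A₁E₁) + 1/(A₂E₂) = 1/(975×96×10³) + 1/(900×71×10³) = 2.633×10⁻⁸ N⁻¹.
So P = 0.000658 / 2.633×10⁻⁸ = 24.99 kN.
σ_{brass} = P/A₁ = 24990/975 = 25.63 MPa, tensile.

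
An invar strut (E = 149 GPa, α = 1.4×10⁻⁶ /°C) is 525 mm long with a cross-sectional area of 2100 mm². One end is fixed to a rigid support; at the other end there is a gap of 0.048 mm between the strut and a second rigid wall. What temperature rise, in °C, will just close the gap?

ΔT ≈ 65.3 °C

Contact occurs when the free expansion equals the gap: αΔT L = 0.048 mm.
So ΔT = g/(αL) = 0.048/(1.4×10⁻⁶ × 525) = 65.31 °C.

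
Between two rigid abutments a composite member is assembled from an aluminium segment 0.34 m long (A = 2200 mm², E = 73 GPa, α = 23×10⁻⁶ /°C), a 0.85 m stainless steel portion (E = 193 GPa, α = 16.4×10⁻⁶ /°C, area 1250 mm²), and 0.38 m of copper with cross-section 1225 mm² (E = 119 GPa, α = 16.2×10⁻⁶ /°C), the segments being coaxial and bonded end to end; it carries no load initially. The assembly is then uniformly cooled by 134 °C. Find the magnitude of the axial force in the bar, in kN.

P ≈ 454 kN (tensile)

With the walls removed the bar would change length by δ_free = Σ αᵢΔT Lᵢ = 23×10⁻⁶×134×340 + 16.4×10⁻⁶×134×850 + 16.2×10⁻⁶×134×380 = 3.741 mm.
Since the ends are fixed, an axial force P builds up, equal in every segment, with P · Σ Lᵢ/(AᵢEᵢ) = δ_free.
Σ Lᵢ/(AᵢEᵢ) = 340/(2200×73×10³) + 850/(1250×193×10³) + 380/(1225×119×10³) = 8.247×10⁻⁶ mm/N.
P = 3.741 / 8.247×10⁻⁶ = 453600 N = 453.6 kN, tensile.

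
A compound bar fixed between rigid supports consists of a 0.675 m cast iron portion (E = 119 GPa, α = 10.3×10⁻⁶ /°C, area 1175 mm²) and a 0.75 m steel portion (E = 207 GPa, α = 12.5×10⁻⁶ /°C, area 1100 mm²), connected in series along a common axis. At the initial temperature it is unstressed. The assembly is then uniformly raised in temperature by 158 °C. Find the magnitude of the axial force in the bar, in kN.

With the walls removed the bar would change length by δ_free = Σ αᵢΔT Lᵢ = 10.3×10⁻⁶×158×675 + 12.5×10⁻⁶×158×750 = 2.58 mm.
The walls prevent any net length change, so an axial force P (same in every segment) develops. Compatibility: P · Σ Lᵢ/(AᵢEᵢ) = δ_free.
The series flexibility is Σ Lᵢ/(AᵢEᵢ) = 675/(1175×119×10³) + 750/(1100×207×10³) = 8.121×10⁻⁶ mm/N.
So P = 2.58 / 8.121×10⁻⁶ = 317.7 kN, compressive.

P ≈ 318 kN (compressive)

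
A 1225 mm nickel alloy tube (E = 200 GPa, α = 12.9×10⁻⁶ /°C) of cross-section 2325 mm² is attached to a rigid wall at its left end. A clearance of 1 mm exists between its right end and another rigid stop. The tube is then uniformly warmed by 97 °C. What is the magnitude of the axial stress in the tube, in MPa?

σ ≈ 87 MPa (compressive)

Free thermal elongation = αΔT L = 12.9×10⁻⁶ × 97 × 1225 = 1.533 mm.
After closing the 1 mm clearance, 1.533 − 1 = 0.5328 mm of expansion remains to be suppressed by the wall.
So σ = E(δ_free − g)/L = 200×10³ × 0.5328/1225 = 86.99 MPa.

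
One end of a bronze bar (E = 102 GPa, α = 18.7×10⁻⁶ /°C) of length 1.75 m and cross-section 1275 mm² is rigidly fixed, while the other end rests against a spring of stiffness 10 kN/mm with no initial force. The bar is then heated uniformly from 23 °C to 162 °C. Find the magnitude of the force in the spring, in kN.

The unrestrained thermal change is αΔT L = 18.7×10⁻⁶ × 139 × 1750 = 4.549 mm.
Let P be the compressive force at the spring. The bar shortens elastically by PL/(AE) and the spring compresses by P/k; together these equal δ_free.
So P = δ_free / [L/(AE) + 1/k] = 4.549 / [ 1750/(1275×102×10³) + 1/(10×10³) ].
P = 4.549 / 0.0001135 = 40090 N.

P ≈ 40.1 kN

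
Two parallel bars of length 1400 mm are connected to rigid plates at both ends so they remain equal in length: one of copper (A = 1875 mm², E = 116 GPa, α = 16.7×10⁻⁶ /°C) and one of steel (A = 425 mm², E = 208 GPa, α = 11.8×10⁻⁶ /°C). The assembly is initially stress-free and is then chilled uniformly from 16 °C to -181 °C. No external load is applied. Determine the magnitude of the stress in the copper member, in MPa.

Equilibrium of a rigid end plate with no external load gives equal and opposite internal forces ±P in the two members. Since α_{copper} > α_{steel}, cooling drives the copper into tension and the steel into compression.
Setting the final lengths equal and cancelling L: (α₁ − α₂)ΔT = P/(A₁E₁) + P/(A₂E₂).
|α₁ − α₂|·ΔT = 4.9×10⁻⁶ × 197 = 0.0009653.
1/(A₁E₁) + 1/(A₂E₂) = 1/(1875×116×10³) + 1/(425×208×10³) = 1.591×10⁻⁸ N⁻¹.
P = 0.0009653 / 1.591×10⁻⁸ = 60670 N = 60.67 kN.
σ_{copper} = P/A₁ = 60670/1875 = 32.36 MPa, tensile.

σ ≈ 32.4 MPa (tensile)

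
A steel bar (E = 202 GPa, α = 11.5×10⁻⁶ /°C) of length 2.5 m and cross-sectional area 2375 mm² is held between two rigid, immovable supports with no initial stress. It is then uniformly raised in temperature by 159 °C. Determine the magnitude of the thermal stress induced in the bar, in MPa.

σ ≈ 369 MPa (compressive)

Because both ends are immovable the net strain is zero, and the suppressed thermal strain is αΔT = 11.5×10⁻⁶ × 159 = 1828.5×10⁻⁶.
The stress required to suppress this strain is σ = Eε = 202×10³ × 1828.5×10⁻⁶ = 369.4 MPa, compressive since the bar is trying to expand.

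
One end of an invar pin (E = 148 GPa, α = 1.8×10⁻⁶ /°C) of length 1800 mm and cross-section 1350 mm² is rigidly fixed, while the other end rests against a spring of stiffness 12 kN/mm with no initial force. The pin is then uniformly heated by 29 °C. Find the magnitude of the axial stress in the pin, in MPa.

If the spring were absent the pin would lengthen by αΔT L = 1.8×10⁻⁶ × 29 × 1800 = 0.09396 mm.
Let P be the compressive force at the spring. The pin shortens elastically by PL/(AE) and the spring compresses by P/k; together these equal δ_free.
So P = δ_free / [L/(AE) + 1/k] = 0.09396 / [ 1800/(1350×148×10³) + 1/(12×10³) ].
P = 0.09396 / 9.234×10⁻⁵ = 1018 N.
σ = P/A = 1018/1350 = 0.7537 MPa.

σ ≈ 0.754 MPa (compressive)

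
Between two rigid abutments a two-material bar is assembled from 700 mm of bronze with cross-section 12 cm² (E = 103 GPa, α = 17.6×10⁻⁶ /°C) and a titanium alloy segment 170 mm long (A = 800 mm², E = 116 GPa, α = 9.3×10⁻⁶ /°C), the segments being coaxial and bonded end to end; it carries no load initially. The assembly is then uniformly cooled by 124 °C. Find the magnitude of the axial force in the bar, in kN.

Free thermal contraction of the whole bar: Σ αᵢΔT Lᵢ = 17.6×10⁻⁶×124×700 + 9.3×10⁻⁶×124×170 = 1.724 mm.
The walls prevent any net length change, so an axial force P (same in every segment) develops. Compatibility: P · Σ Lᵢ/(AᵢEᵢ) = δ_free.
Σ Lᵢ/(AᵢEᵢ) = 700/(1200×103×10³) + 170/(800×116×10³) = 7.495×10⁻⁶ mm/N.
P = 1.724 / 7.495×10⁻⁶ = 230000 N = 230 kN, tensile.

P ≈ 230 kN (tensile)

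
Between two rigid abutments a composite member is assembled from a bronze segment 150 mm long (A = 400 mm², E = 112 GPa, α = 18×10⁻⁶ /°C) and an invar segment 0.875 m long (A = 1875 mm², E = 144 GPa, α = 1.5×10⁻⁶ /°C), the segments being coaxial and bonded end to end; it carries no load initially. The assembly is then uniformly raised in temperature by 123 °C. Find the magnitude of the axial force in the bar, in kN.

P ≈ 74.9 kN (compressive)

If the supports were absent, the total length change would be Σ αᵢΔT Lᵢ = 18×10⁻⁶×123×150 + 1.5×10⁻⁶×123×875 = 0.4935 mm.
The rigid supports impose zero overall length change; the single axial force P common to all segments must satisfy P Σ Lᵢ/(AᵢEᵢ) = δ_free.
The series flexibility is Σ Lᵢ/(AᵢEᵢ) = 150/(400×112×10³) + 875/(1875×144×10³) = 6.589×10⁻⁶ mm/N.
So P = 0.4935 / 6.589×10⁻⁶ = 74.9 kN, compressive.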